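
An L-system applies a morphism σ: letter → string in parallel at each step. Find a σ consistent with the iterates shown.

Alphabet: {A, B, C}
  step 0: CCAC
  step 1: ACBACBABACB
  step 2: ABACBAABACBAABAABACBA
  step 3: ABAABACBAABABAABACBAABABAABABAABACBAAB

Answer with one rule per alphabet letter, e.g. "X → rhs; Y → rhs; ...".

A->AB, B->A, C->ACB

  step 2 ⇒ step 3: ABACBAABACBAABAABACBA ⇒ AB·A·AB·ACB·A·AB·AB·A·AB·ACB·A·AB·AB·A·AB·AB·A·AB·ACB·A·AB
    A ↦ AB
    B ↦ A
    C ↦ ACB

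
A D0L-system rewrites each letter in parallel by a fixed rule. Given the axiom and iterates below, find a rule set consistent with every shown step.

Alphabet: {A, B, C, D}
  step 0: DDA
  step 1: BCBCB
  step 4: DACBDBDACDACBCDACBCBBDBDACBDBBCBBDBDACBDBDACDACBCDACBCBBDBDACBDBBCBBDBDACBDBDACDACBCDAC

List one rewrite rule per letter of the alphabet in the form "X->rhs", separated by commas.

A->B, B->DAC, C->BDB, D->BC

  step 0 ⇒ step 1: DDA ⇒ BC·BC·B
    A ↦ B
    D ↦ BC
    B ↦ DAC  (constrained at step 1)
    C ↦ BDB  (constrained at step 1)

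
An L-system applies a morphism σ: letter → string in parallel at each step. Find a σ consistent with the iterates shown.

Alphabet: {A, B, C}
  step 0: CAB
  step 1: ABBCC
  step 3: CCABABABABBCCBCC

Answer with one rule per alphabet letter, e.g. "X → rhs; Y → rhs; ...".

A->B, B->CC, C->AB

  step 0 ⇒ step 1: CAB ⇒ AB·B·CC
    A ↦ B
    B ↦ CC
    C ↦ AB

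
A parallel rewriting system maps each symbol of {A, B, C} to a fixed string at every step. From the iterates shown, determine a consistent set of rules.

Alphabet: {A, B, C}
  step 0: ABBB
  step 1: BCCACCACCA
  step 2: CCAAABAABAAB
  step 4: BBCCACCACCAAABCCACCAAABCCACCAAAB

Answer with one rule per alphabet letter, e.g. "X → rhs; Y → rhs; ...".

A->B, B->CCA, C->A

  step 1 ⇒ step 2: BCCACCACCA ⇒ CCA·A·A·B·A·A·B·A·A·B
    A ↦ B
    B ↦ CCA
    C ↦ A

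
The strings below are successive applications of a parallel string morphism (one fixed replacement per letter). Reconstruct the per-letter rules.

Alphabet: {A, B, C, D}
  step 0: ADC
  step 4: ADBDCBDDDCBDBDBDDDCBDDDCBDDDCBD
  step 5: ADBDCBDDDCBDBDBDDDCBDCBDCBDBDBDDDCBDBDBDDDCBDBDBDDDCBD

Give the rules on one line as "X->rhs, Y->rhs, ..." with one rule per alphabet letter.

A->AD, B->C, C->DD, D->BD

  step 4 ⇒ step 5: ADBDCBDDDCBDBDBDDDCBDDDCBDDDCBD ⇒ AD·BD·C·BD·DD·C·BD·BD·BD·DD·C·BD·C·BD·C·BD·BD·BD·DD·C·BD·BD·BD·DD·C·BD·BD·BD·DD·C·BD
    A ↦ AD
    B ↦ C
    C ↦ DD
    D ↦ BD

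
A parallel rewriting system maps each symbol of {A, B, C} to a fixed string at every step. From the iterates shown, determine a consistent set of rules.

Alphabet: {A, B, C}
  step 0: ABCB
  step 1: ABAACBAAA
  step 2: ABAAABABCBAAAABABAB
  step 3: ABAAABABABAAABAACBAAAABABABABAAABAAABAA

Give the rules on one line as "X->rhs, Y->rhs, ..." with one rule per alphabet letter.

A->AB, B->AA, C->CBA

  step 2 ⇒ step 3: ABAAABABCBAAAABABAB ⇒ AB·AA·AB·AB·AB·AA·AB·AA·CBA·AA·AB·AB·AB·AB·AA·AB·AA·AB·AA
    A ↦ AB
    B ↦ AA
    C ↦ CBA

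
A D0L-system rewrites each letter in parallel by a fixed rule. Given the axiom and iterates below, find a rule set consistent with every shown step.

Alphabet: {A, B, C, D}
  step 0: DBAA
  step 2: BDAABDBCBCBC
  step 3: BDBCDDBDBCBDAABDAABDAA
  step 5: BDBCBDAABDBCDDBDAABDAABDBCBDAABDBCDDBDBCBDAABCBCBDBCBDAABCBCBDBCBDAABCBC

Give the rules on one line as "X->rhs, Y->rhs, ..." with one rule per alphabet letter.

A->D, B->BD, C->AA, D->BC

  step 2 ⇒ step 3: BDAABDBCBCBC ⇒ BD·BC·D·D·BD·BC·BD·AA·BD·AA·BD·AA
    A ↦ D
    B ↦ BD
    C ↦ AA
    D ↦ BC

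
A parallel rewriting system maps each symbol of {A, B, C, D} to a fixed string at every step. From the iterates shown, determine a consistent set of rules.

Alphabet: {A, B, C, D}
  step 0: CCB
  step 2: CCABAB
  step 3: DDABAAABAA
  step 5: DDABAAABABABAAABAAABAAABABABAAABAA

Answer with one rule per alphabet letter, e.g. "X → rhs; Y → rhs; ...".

  step 2 ⇒ step 3: CCABAB ⇒ D·D·AB·AA·AB·AA
    A ↦ AB
    B ↦ AA
    C ↦ D
    D ↦ C  (constrained at step 3)

A->AB, B->AA, C->D, D->C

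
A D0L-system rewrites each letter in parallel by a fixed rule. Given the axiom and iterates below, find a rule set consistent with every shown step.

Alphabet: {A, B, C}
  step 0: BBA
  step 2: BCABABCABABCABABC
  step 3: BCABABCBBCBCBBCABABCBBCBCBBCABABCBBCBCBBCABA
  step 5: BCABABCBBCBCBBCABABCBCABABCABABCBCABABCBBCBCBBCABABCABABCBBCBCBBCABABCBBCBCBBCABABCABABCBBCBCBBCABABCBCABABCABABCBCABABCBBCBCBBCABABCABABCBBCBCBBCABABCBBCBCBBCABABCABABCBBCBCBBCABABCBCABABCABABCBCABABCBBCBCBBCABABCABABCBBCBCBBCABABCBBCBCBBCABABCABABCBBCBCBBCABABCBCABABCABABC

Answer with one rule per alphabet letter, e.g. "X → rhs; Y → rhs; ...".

  step 2 ⇒ step 3: BCABABCABABCABABC ⇒ BC·ABA·BCB·BC·BCB·BC·ABA·BCB·BC·BCB·BC·ABA·BCB·BC·BCB·BC·ABA
    A ↦ BCB
    B ↦ BC
    C ↦ ABA

A->BCB, B->BC, C->ABA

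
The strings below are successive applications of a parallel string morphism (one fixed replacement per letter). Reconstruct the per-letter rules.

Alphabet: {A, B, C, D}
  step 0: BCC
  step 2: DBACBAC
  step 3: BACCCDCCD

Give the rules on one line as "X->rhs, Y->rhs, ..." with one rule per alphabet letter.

  step 2 ⇒ step 3: DBACBAC ⇒ BAC·C·C·D·C·C·D
    A ↦ C
    B ↦ C
    C ↦ D
    D ↦ BAC

A->C, B->C, C->D, D->BAC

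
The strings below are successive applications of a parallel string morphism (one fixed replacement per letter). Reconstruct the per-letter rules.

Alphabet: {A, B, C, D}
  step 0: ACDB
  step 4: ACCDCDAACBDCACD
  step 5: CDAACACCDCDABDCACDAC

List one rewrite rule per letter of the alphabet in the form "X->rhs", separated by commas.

  step 4 ⇒ step 5: ACCDCDAACBDCACD ⇒ CD·A·A·C·A·C·CD·CD·A·BD·C·A·CD·A·C
    A ↦ CD
    B ↦ BD
    C ↦ A
    D ↦ C

A->CD, B->BD, C->A, D->C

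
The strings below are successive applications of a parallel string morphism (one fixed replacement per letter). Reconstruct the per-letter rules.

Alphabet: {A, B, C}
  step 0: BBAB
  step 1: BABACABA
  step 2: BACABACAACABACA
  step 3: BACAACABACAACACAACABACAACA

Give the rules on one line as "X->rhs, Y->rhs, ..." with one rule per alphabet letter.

  step 2 ⇒ step 3: BACABACAACABACA ⇒ BA·CA·A·CA·BA·CA·A·CA·CA·A·CA·BA·CA·A·CA
    A ↦ CA
    B ↦ BA
    C ↦ A

A->CA, B->BA, C->A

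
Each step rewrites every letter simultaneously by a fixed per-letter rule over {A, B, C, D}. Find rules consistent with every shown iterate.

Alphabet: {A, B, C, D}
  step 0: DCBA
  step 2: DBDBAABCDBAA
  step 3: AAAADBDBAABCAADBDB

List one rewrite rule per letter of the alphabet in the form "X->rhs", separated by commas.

A->DB, B->A, C->ABC, D->A

  step 2 ⇒ step 3: DBDBAABCDBAA ⇒ A·A·A·A·DB·DB·A·ABC·A·A·DB·DB
    A ↦ DB
    B ↦ A
    C ↦ ABC
    D ↦ A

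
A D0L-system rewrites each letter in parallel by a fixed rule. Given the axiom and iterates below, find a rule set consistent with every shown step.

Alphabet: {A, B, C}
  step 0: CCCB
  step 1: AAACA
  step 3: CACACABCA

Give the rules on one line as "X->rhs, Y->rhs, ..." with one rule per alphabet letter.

  step 0 ⇒ step 1: CCCB ⇒ A·A·A·CA
    B ↦ CA
    C ↦ A
    A ↦ B  (constrained at step 1)

A->B, B->CA, C->A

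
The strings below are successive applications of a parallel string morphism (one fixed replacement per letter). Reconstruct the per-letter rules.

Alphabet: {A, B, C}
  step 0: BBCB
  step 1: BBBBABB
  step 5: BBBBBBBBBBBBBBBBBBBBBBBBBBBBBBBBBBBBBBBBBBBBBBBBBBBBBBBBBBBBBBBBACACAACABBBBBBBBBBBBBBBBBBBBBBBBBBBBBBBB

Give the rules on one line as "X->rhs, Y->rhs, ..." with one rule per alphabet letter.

  step 0 ⇒ step 1: BBCB ⇒ BB·BB·A·BB
    B ↦ BB
    C ↦ A
    A ↦ CA  (constrained at step 1)

A->CA, B->BB, C->A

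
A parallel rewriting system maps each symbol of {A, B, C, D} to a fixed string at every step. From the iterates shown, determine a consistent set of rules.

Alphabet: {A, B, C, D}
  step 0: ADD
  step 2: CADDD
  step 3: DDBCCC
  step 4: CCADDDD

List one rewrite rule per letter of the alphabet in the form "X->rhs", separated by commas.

  step 3 ⇒ step 4: DDBCCC ⇒ C·C·AD·D·D·D
    B ↦ AD
    C ↦ D
    D ↦ C
  step 2 ⇒ step 3: CADDD ⇒ D·DB·C·C·C
    A ↦ DB

A->DB, B->AD, C->D, D->C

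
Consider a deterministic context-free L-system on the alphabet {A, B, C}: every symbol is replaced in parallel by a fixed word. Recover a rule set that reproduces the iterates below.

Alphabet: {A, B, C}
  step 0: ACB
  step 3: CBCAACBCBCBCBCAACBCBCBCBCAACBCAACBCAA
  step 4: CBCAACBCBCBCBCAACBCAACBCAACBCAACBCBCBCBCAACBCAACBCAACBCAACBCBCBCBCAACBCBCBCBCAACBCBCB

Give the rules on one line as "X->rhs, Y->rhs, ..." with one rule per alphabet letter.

  step 3 ⇒ step 4: CBCAACBCBCBCBCAACBCBCBCBCAACBCAACBCAA ⇒ CB·CAA·CB·CB·CB·CB·CAA·CB·CAA·CB·CAA·CB·CAA·CB·CB·CB·CB·CAA·CB·CAA·CB·CAA·CB·CAA·CB·CB·CB·CB·CAA·CB·CB·CB·CB·CAA·CB·CB·CB
    A ↦ CB
    B ↦ CAA
    C ↦ CB

A->CB, B->CAA, C->CB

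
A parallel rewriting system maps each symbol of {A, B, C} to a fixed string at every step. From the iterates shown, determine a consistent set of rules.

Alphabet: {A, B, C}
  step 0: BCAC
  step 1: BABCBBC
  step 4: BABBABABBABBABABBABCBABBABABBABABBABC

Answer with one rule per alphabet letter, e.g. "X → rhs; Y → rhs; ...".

A->B, B->BA, C->BC

  step 0 ⇒ step 1: BCAC ⇒ BA·BC·B·BC
    A ↦ B
    B ↦ BA
    C ↦ BC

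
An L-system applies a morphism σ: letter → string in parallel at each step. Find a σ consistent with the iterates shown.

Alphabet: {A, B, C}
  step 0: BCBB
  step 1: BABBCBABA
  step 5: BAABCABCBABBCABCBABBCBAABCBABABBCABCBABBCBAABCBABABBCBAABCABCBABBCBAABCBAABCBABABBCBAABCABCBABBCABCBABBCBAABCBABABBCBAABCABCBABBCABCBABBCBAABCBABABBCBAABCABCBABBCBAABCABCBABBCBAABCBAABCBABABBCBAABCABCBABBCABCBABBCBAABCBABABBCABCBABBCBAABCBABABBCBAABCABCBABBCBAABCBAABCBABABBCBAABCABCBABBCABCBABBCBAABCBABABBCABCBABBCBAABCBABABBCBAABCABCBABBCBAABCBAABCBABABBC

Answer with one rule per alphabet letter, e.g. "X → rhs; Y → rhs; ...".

  step 0 ⇒ step 1: BCBB ⇒ BA·BBC·BA·BA
    B ↦ BA
    C ↦ BBC
    A ↦ ABC  (constrained at step 1)

A->ABC, B->BA, C->BBC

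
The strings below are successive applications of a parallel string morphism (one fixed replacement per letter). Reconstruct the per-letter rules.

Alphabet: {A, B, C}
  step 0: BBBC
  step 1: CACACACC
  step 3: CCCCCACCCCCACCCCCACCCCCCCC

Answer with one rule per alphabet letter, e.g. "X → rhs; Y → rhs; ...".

  step 0 ⇒ step 1: BBBC ⇒ CA·CA·CA·CC
    B ↦ CA
    C ↦ CC
    A ↦ B  (constrained at step 1)

A->B, B->CA, C->CC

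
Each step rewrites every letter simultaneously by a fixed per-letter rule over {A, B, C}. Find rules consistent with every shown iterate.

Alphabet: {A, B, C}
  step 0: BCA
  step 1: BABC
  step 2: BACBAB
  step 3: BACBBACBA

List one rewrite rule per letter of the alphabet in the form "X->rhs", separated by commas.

  step 2 ⇒ step 3: BACBAB ⇒ BA·C·B·BA·C·BA
    A ↦ C
    B ↦ BA
    C ↦ B

A->C, B->BA, C->B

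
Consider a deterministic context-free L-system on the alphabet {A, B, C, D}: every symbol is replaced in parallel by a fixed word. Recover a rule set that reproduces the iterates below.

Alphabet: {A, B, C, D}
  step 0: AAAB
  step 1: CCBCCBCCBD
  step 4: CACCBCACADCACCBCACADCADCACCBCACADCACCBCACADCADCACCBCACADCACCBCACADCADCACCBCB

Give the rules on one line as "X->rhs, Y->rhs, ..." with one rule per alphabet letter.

  step 0 ⇒ step 1: AAAB ⇒ CCB·CCB·CCB·D
    A ↦ CCB
    B ↦ D
    C ↦ CA  (constrained at step 1)
    D ↦ CB  (constrained at step 1)

A->CCB, B->D, C->CA, D->CB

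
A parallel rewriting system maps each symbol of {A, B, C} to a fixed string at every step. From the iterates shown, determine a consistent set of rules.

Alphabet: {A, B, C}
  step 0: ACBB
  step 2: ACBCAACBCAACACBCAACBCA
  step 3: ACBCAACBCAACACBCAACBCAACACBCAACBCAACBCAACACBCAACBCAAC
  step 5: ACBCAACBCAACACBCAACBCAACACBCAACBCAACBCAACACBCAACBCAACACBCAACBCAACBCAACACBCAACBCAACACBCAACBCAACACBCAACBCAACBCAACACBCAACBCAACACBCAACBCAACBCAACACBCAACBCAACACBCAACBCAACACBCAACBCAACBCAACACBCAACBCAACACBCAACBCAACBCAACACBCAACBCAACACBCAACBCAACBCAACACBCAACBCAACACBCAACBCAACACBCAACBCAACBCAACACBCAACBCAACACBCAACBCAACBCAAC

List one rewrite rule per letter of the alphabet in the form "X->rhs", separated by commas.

A->AC, B->AC, C->BCA

  step 2 ⇒ step 3: ACBCAACBCAACACBCAACBCA ⇒ AC·BCA·AC·BCA·AC·AC·BCA·AC·BCA·AC·AC·BCA·AC·BCA·AC·BCA·AC·AC·BCA·AC·BCA·AC
    A ↦ AC
    B ↦ AC
    C ↦ BCA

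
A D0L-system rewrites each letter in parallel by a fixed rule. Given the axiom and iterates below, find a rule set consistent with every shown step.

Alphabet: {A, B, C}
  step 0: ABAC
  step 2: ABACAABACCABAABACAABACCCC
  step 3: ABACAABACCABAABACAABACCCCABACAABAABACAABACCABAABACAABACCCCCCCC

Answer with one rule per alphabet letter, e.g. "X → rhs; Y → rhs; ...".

A->ABA, B->CA, C->CC

  step 2 ⇒ step 3: ABACAABACCABAABACAABACCCC ⇒ ABA·CA·ABA·CC·ABA·ABA·CA·ABA·CC·CC·ABA·CA·ABA·ABA·CA·ABA·CC·ABA·ABA·CA·ABA·CC·CC·CC·CC
    A ↦ ABA
    B ↦ CA
    C ↦ CC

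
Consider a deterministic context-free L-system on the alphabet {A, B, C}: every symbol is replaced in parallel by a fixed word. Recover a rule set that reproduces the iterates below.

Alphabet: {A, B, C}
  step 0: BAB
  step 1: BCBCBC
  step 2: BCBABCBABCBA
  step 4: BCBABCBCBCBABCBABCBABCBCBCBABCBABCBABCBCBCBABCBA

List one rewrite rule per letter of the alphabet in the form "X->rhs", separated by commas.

  step 1 ⇒ step 2: BCBCBC ⇒ BC·BA·BC·BA·BC·BA
    B ↦ BC
    C ↦ BA
  step 0 ⇒ step 1: BAB ⇒ BC·BC·BC
    A ↦ BC

A->BC, B->BC, C->BA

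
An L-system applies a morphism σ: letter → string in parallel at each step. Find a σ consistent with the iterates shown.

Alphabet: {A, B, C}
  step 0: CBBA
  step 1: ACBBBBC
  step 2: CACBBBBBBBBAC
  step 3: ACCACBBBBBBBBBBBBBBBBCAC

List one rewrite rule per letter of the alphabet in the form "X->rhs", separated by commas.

  step 2 ⇒ step 3: CACBBBBBBBBAC ⇒ AC·C·AC·BB·BB·BB·BB·BB·BB·BB·BB·C·AC
    A ↦ C
    B ↦ BB
    C ↦ AC

A->C, B->BB, C->AC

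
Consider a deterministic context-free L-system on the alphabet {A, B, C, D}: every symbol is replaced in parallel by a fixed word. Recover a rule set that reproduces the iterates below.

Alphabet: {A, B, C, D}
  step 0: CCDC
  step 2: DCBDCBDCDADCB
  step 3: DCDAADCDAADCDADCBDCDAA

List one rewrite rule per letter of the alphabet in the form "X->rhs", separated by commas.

  step 2 ⇒ step 3: DCBDCBDCDADCB ⇒ DC·DA·A·DC·DA·A·DC·DA·DC·B·DC·DA·A
    A ↦ B
    B ↦ A
    C ↦ DA
    D ↦ DC

A->B, B->A, C->DA, D->DC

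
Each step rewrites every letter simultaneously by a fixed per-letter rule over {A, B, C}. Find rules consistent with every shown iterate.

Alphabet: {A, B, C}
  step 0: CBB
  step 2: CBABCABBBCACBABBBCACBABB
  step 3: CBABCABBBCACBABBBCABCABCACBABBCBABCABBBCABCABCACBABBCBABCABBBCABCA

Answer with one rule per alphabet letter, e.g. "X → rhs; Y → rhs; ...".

A->BB, B->BCA, C->CBA

  step 2 ⇒ step 3: CBABCABBBCACBABBBCACBABB ⇒ CBA·BCA·BB·BCA·CBA·BB·BCA·BCA·BCA·CBA·BB·CBA·BCA·BB·BCA·BCA·BCA·CBA·BB·CBA·BCA·BB·BCA·BCA
    A ↦ BB
    B ↦ BCA
    C ↦ CBA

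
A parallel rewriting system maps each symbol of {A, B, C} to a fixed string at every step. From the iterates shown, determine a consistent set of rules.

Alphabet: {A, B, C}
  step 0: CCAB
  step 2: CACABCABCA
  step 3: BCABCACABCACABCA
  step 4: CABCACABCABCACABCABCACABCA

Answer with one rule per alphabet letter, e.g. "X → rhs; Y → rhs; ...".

A->CA, B->CA, C->B

  step 3 ⇒ step 4: BCABCACABCACABCA ⇒ CA·B·CA·CA·B·CA·B·CA·CA·B·CA·B·CA·CA·B·CA
    A ↦ CA
    B ↦ CA
    C ↦ B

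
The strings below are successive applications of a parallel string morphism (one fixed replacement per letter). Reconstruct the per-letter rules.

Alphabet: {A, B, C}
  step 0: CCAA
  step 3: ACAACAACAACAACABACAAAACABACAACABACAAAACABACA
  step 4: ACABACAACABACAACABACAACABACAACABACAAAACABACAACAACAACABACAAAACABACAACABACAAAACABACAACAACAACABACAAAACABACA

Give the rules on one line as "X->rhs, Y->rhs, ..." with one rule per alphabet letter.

A->ACA, B->AA, C->B

  step 3 ⇒ step 4: ACAACAACAACAACABACAAAACABACAACABACAAAACABACA ⇒ ACA·B·ACA·ACA·B·ACA·ACA·B·ACA·ACA·B·ACA·ACA·B·ACA·AA·ACA·B·ACA·ACA·ACA·ACA·B·ACA·AA·ACA·B·ACA·ACA·B·ACA·AA·ACA·B·ACA·ACA·ACA·ACA·B·ACA·AA·ACA·B·ACA
    A ↦ ACA
    B ↦ AA
    C ↦ B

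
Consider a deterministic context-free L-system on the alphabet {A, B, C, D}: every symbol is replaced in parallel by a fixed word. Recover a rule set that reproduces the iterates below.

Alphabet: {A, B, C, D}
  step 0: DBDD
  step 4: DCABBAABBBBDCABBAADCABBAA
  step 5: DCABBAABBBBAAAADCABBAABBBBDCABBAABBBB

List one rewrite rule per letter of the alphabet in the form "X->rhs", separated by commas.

A->BB, B->A, C->A, D->DC

  step 4 ⇒ step 5: DCABBAABBBBDCABBAADCABBAA ⇒ DC·A·BB·A·A·BB·BB·A·A·A·A·DC·A·BB·A·A·BB·BB·DC·A·BB·A·A·BB·BB
    A ↦ BB
    B ↦ A
    C ↦ A
    D ↦ DC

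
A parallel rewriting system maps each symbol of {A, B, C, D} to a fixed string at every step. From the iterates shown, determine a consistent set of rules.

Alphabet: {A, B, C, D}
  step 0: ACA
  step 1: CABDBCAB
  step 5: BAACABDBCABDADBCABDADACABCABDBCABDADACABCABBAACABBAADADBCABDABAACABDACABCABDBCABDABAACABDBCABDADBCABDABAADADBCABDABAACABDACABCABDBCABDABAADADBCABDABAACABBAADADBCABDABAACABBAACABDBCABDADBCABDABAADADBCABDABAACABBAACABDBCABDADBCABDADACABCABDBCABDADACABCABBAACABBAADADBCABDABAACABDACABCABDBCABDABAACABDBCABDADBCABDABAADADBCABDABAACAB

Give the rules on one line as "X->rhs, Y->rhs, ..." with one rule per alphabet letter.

  step 0 ⇒ step 1: ACA ⇒ CAB·DB·CAB
    A ↦ CAB
    C ↦ DB
    B ↦ DA  (constrained at step 1)
    D ↦ BAA  (constrained at step 1)

A->CAB, B->DA, C->DB, D->BAA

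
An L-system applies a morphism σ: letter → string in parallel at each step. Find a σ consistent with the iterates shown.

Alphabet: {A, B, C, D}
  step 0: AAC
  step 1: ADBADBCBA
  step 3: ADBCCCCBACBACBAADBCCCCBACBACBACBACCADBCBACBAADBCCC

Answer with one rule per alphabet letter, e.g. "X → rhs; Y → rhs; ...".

  step 0 ⇒ step 1: AAC ⇒ ADB·ADB·CBA
    A ↦ ADB
    C ↦ CBA
    B ↦ CC  (constrained at step 1)
    D ↦ C  (constrained at step 1)

A->ADB, B->CC, C->CBA, D->C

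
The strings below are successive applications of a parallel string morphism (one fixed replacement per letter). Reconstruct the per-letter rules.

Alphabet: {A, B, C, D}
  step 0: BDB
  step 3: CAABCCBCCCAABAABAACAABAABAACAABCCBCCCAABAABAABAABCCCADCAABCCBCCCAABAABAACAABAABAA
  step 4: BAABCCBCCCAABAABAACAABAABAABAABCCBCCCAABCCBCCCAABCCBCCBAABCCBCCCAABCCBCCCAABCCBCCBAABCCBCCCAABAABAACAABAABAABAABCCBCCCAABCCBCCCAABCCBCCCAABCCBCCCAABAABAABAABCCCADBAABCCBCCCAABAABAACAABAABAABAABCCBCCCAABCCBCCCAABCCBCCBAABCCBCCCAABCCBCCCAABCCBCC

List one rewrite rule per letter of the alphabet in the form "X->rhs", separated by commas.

A->BCC, B->CAA, C->BAA, D->CAD

  step 3 ⇒ step 4: CAABCCBCCCAABAABAACAABAABAACAABCCBCCCAABAABAABAABCCCADCAABCCBCCCAABAABAACAABAABAA ⇒ BAA·BCC·BCC·CAA·BAA·BAA·CAA·BAA·BAA·BAA·BCC·BCC·CAA·BCC·BCC·CAA·BCC·BCC·BAA·BCC·BCC·CAA·BCC·BCC·CAA·BCC·BCC·BAA·BCC·BCC·CAA·BAA·BAA·CAA·BAA·BAA·BAA·BCC·BCC·CAA·BCC·BCC·CAA·BCC·BCC·CAA·BCC·BCC·CAA·BAA·BAA·BAA·BCC·CAD·BAA·BCC·BCC·CAA·BAA·BAA·CAA·BAA·BAA·BAA·BCC·BCC·CAA·BCC·BCC·CAA·BCC·BCC·BAA·BCC·BCC·CAA·BCC·BCC·CAA·BCC·BCC
    A ↦ BCC
    B ↦ CAA
    C ↦ BAA
    D ↦ CAD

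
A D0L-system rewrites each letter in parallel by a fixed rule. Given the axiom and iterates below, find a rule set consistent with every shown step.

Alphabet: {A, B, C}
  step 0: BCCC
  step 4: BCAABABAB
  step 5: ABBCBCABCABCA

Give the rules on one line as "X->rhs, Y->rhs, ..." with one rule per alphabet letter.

  step 4 ⇒ step 5: BCAABABAB ⇒ A·B·BC·BC·A·BC·A·BC·A
    A ↦ BC
    B ↦ A
    C ↦ B

A->BC, B->A, C->B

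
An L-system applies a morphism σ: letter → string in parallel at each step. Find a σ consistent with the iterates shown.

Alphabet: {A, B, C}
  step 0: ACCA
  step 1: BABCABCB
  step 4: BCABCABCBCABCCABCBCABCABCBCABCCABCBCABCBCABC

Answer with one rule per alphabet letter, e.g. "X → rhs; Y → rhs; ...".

  step 0 ⇒ step 1: ACCA ⇒ B·ABC·ABC·B
    A ↦ B
    C ↦ ABC
    B ↦ C  (constrained at step 1)

A->B, B->C, C->ABC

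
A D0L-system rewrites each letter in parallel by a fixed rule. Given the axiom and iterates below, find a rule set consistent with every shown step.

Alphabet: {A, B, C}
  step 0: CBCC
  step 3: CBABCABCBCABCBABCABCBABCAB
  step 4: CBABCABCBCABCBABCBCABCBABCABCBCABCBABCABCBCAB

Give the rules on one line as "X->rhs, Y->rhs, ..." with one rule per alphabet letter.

  step 3 ⇒ step 4: CBABCABCBCABCBABCABCBABCAB ⇒ CB·AB·C·AB·CB·C·AB·CB·AB·CB·C·AB·CB·AB·C·AB·CB·C·AB·CB·AB·C·AB·CB·C·AB
    A ↦ C
    B ↦ AB
    C ↦ CB

A->C, B->AB, C->CB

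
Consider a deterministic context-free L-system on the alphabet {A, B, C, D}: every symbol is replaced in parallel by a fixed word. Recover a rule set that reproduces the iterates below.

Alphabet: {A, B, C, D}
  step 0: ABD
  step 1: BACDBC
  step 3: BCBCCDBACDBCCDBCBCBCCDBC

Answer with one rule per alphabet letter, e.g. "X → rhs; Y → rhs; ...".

  step 0 ⇒ step 1: ABD ⇒ BA·CD·BC
    A ↦ BA
    B ↦ CD
    D ↦ BC
    C ↦ BC  (constrained at step 1)

A->BA, B->CD, C->BC, D->BC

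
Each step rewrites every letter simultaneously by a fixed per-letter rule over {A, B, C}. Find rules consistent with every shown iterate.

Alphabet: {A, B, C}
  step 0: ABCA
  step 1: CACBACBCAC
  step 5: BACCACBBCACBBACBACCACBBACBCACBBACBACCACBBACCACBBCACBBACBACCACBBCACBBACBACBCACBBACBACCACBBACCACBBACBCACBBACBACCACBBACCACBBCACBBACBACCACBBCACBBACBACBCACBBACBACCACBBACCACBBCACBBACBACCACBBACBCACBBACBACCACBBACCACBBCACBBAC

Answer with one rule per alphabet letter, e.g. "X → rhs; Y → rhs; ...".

A->CAC, B->BAC, C->B

  step 0 ⇒ step 1: ABCA ⇒ CAC·BAC·B·CAC
    A ↦ CAC
    B ↦ BAC
    C ↦ B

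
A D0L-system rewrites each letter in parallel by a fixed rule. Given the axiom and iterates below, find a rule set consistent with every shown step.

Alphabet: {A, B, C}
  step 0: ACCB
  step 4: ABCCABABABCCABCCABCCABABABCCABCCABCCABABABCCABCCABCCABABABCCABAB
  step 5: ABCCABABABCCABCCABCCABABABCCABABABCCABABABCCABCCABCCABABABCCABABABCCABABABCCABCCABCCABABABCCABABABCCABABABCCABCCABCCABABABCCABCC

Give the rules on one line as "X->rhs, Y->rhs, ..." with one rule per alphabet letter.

  step 4 ⇒ step 5: ABCCABABABCCABCCABCCABABABCCABCCABCCABABABCCABCCABCCABABABCCABAB ⇒ AB·CC·AB·AB·AB·CC·AB·CC·AB·CC·AB·AB·AB·CC·AB·AB·AB·CC·AB·AB·AB·CC·AB·CC·AB·CC·AB·AB·AB·CC·AB·AB·AB·CC·AB·AB·AB·CC·AB·CC·AB·CC·AB·AB·AB·CC·AB·AB·AB·CC·AB·AB·AB·CC·AB·CC·AB·CC·AB·AB·AB·CC·AB·CC
    A ↦ AB
    B ↦ CC
    C ↦ AB

A->AB, B->CC, C->AB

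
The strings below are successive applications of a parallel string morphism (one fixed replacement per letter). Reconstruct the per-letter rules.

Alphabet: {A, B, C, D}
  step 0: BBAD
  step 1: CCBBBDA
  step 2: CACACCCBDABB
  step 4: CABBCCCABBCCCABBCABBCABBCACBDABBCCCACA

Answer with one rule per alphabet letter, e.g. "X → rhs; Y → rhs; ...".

A->BB, B->C, C->CA, D->BDA

  step 1 ⇒ step 2: CCBBBDA ⇒ CA·CA·C·C·C·BDA·BB
    A ↦ BB
    B ↦ C
    C ↦ CA
    D ↦ BDA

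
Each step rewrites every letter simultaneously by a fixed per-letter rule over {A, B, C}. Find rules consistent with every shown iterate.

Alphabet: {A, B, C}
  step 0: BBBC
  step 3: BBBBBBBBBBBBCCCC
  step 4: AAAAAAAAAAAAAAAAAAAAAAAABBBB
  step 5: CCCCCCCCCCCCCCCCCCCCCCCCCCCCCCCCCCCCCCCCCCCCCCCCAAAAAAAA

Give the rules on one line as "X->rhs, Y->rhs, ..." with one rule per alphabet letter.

A->CC, B->AA, C->B

  step 4 ⇒ step 5: AAAAAAAAAAAAAAAAAAAAAAAABBBB ⇒ CC·CC·CC·CC·CC·CC·CC·CC·CC·CC·CC·CC·CC·CC·CC·CC·CC·CC·CC·CC·CC·CC·CC·CC·AA·AA·AA·AA
    A ↦ CC
    B ↦ AA
  step 3 ⇒ step 4: BBBBBBBBBBBBCCCC ⇒ AA·AA·AA·AA·AA·AA·AA·AA·AA·AA·AA·AA·B·B·B·B
    C ↦ B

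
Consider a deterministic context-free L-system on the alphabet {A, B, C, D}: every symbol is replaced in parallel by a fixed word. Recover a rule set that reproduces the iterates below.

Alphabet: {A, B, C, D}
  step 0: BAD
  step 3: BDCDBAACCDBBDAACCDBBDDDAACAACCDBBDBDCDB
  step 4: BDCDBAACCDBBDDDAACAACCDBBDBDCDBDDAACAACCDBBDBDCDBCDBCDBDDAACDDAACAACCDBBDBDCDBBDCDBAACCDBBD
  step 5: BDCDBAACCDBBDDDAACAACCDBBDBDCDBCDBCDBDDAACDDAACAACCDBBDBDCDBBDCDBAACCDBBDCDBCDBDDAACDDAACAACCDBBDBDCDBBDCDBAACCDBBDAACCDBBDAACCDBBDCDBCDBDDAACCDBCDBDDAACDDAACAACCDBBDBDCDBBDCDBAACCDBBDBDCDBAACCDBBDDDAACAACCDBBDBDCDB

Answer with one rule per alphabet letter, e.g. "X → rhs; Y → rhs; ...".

A->D, B->BD, C->AAC, D->CDB

  step 4 ⇒ step 5: BDCDBAACCDBBDDDAACAACCDBBDBDCDBDDAACAACCDBBDBDCDBCDBCDBDDAACDDAACAACCDBBDBDCDBBDCDBAACCDBBD ⇒ BD·CDB·AAC·CDB·BD·D·D·AAC·AAC·CDB·BD·BD·CDB·CDB·CDB·D·D·AAC·D·D·AAC·AAC·CDB·BD·BD·CDB·BD·CDB·AAC·CDB·BD·CDB·CDB·D·D·AAC·D·D·AAC·AAC·CDB·BD·BD·CDB·BD·CDB·AAC·CDB·BD·AAC·CDB·BD·AAC·CDB·BD·CDB·CDB·D·D·AAC·CDB·CDB·D·D·AAC·D·D·AAC·AAC·CDB·BD·BD·CDB·BD·CDB·AAC·CDB·BD·BD·CDB·AAC·CDB·BD·D·D·AAC·AAC·CDB·BD·BD·CDB
    A ↦ D
    B ↦ BD
    C ↦ AAC
    D ↦ CDB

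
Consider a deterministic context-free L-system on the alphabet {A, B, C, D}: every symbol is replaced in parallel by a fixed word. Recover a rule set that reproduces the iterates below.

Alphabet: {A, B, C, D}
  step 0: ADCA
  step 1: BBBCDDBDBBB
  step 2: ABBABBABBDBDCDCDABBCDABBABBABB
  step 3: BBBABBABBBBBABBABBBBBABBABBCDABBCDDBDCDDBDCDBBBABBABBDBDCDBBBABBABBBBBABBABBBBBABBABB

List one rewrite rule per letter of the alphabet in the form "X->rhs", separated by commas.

  step 2 ⇒ step 3: ABBABBABBDBDCDCDABBCDABBABBABB ⇒ BBB·ABB·ABB·BBB·ABB·ABB·BBB·ABB·ABB·CD·ABB·CD·DBD·CD·DBD·CD·BBB·ABB·ABB·DBD·CD·BBB·ABB·ABB·BBB·ABB·ABB·BBB·ABB·ABB
    A ↦ BBB
    B ↦ ABB
    C ↦ DBD
    D ↦ CD

A->BBB, B->ABB, C->DBD, D->CD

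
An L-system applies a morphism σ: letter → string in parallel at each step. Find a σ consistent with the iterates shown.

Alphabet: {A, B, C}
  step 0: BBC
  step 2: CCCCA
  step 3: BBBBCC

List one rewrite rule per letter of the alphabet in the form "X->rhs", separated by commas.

  step 2 ⇒ step 3: CCCCA ⇒ B·B·B·B·CC
    A ↦ CC
    C ↦ B
    B ↦ A  (constrained at step 0)

A->CC, B->A, C->B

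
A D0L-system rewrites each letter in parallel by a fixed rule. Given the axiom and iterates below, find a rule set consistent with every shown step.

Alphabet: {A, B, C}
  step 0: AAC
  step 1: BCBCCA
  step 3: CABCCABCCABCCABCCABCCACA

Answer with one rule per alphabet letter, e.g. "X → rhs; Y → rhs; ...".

  step 0 ⇒ step 1: AAC ⇒ BC·BC·CA
    A ↦ BC
    C ↦ CA
    B ↦ CA  (constrained at step 1)

A->BC, B->CA, C->CA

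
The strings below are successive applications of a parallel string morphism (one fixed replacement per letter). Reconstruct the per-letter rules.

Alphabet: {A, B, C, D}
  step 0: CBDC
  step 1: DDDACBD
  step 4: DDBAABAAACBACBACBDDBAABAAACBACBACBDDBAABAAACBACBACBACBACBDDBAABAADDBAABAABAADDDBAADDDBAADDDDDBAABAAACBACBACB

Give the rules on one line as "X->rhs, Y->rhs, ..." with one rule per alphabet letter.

  step 0 ⇒ step 1: CBDC ⇒ D·DD·ACB·D
    B ↦ DD
    C ↦ D
    D ↦ ACB
    A ↦ BAA  (constrained at step 1)

A->BAA, B->DD, C->D, D->ACB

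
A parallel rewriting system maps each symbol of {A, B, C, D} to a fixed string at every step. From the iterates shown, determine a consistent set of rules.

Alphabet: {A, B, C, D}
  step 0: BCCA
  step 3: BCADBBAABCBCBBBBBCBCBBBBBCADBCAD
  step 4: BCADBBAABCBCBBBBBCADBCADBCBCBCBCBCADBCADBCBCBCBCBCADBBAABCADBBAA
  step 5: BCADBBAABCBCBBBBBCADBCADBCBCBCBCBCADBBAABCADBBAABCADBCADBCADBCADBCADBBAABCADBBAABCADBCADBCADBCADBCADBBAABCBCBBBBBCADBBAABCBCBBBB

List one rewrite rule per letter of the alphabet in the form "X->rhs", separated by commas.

A->BB, B->BC, C->AD, D->AA

  step 4 ⇒ step 5: BCADBBAABCBCBBBBBCADBCADBCBCBCBCBCADBCADBCBCBCBCBCADBBAABCADBBAA ⇒ BC·AD·BB·AA·BC·BC·BB·BB·BC·AD·BC·AD·BC·BC·BC·BC·BC·AD·BB·AA·BC·AD·BB·AA·BC·AD·BC·AD·BC·AD·BC·AD·BC·AD·BB·AA·BC·AD·BB·AA·BC·AD·BC·AD·BC·AD·BC·AD·BC·AD·BB·AA·BC·BC·BB·BB·BC·AD·BB·AA·BC·BC·BB·BB
    A ↦ BB
    B ↦ BC
    C ↦ AD
    D ↦ AA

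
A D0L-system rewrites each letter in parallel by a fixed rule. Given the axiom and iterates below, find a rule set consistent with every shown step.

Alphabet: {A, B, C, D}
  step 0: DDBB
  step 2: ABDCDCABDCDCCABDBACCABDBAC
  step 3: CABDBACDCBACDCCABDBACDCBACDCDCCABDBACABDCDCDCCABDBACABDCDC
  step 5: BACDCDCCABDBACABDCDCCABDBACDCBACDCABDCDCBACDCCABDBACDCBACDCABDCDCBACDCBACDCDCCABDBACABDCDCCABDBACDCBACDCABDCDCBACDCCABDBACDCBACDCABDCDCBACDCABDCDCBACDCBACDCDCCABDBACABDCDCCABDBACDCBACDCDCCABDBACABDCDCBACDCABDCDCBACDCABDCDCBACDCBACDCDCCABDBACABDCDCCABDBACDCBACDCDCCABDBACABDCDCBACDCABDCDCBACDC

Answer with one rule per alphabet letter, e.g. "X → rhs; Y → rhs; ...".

A->C, B->ABD, C->DC, D->BAC

  step 2 ⇒ step 3: ABDCDCABDCDCCABDBACCABDBAC ⇒ C·ABD·BAC·DC·BAC·DC·C·ABD·BAC·DC·BAC·DC·DC·C·ABD·BAC·ABD·C·DC·DC·C·ABD·BAC·ABD·C·DC
    A ↦ C
    B ↦ ABD
    C ↦ DC
    D ↦ BAC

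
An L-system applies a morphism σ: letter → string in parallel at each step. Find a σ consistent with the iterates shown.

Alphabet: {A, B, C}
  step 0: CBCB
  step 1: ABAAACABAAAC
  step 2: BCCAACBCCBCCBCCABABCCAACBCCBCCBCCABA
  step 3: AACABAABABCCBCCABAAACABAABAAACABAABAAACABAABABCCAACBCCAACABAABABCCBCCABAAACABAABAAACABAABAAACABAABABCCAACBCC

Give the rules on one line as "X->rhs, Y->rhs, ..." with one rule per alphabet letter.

  step 2 ⇒ step 3: BCCAACBCCBCCBCCABABCCAACBCCBCCBCCABA ⇒ AAC·ABA·ABA·BCC·BCC·ABA·AAC·ABA·ABA·AAC·ABA·ABA·AAC·ABA·ABA·BCC·AAC·BCC·AAC·ABA·ABA·BCC·BCC·ABA·AAC·ABA·ABA·AAC·ABA·ABA·AAC·ABA·ABA·BCC·AAC·BCC
    A ↦ BCC
    B ↦ AAC
    C ↦ ABA

A->BCC, B->AAC, C->ABA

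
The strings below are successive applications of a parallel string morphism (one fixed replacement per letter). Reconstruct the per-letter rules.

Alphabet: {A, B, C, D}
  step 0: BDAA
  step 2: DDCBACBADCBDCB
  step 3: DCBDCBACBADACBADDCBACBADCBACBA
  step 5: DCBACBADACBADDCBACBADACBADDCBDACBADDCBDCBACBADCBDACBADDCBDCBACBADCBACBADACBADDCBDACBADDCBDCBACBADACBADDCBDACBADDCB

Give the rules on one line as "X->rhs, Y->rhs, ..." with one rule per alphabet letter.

A->D, B->A, C->ACB, D->DCB

  step 2 ⇒ step 3: DDCBACBADCBDCB ⇒ DCB·DCB·ACB·A·D·ACB·A·D·DCB·ACB·A·DCB·ACB·A
    A ↦ D
    B ↦ A
    C ↦ ACB
    D ↦ DCB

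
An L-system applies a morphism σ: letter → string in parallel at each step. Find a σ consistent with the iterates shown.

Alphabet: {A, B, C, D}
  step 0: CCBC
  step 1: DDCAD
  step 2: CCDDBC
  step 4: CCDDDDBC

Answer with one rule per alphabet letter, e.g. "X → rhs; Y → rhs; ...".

A->DB, B->CA, C->D, D->C

  step 1 ⇒ step 2: DDCAD ⇒ C·C·D·DB·C
    A ↦ DB
    C ↦ D
    D ↦ C
  step 0 ⇒ step 1: CCBC ⇒ D·D·CA·D
    B ↦ CA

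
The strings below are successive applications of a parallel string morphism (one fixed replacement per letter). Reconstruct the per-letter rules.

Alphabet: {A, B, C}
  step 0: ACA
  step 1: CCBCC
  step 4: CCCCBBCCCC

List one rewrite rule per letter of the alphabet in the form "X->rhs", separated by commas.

  step 0 ⇒ step 1: ACA ⇒ CC·B·CC
    A ↦ CC
    C ↦ B
    B ↦ A  (constrained at step 1)

A->CC, B->A, C->B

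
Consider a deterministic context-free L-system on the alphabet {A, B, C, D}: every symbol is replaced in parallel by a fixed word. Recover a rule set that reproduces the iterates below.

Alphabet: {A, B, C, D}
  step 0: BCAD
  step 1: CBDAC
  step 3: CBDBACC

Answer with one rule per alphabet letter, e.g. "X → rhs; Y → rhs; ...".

  step 0 ⇒ step 1: BCAD ⇒ C·B·D·AC
    A ↦ D
    B ↦ C
    C ↦ B
    D ↦ AC

A->D, B->C, C->B, D->AC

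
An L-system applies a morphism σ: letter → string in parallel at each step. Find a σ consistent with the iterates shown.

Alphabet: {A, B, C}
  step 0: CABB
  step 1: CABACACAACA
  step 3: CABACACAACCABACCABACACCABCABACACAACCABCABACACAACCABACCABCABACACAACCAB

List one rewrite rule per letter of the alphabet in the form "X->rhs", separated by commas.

  step 0 ⇒ step 1: CABB ⇒ CAB·AC·ACA·ACA
    A ↦ AC
    B ↦ ACA
    C ↦ CAB

A->AC, B->ACA, C->CAB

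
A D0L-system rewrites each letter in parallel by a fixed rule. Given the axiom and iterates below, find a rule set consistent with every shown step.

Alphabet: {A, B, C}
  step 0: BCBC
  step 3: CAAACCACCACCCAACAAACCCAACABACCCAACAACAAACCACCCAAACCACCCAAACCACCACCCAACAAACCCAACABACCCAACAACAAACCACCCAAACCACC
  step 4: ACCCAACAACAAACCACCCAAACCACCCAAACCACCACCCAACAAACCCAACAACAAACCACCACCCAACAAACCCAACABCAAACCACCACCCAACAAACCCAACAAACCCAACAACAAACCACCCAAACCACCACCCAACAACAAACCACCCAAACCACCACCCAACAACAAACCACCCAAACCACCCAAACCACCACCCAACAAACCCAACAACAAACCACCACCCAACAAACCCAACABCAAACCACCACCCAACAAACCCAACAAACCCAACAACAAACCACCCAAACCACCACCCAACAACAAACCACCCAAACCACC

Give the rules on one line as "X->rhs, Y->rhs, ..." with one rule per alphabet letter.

  step 3 ⇒ step 4: CAAACCACCACCCAACAAACCCAACABACCCAACAACAAACCACCCAAACCACCCAAACCACCACCCAACAAACCCAACABACCCAACAACAAACCACCCAAACCACC ⇒ ACC·CAA·CAA·CAA·ACC·ACC·CAA·ACC·ACC·CAA·ACC·ACC·ACC·CAA·CAA·ACC·CAA·CAA·CAA·ACC·ACC·ACC·CAA·CAA·ACC·CAA·CAB·CAA·ACC·ACC·ACC·CAA·CAA·ACC·CAA·CAA·ACC·CAA·CAA·CAA·ACC·ACC·CAA·ACC·ACC·ACC·CAA·CAA·CAA·ACC·ACC·CAA·ACC·ACC·ACC·CAA·CAA·CAA·ACC·ACC·CAA·ACC·ACC·CAA·ACC·ACC·ACC·CAA·CAA·ACC·CAA·CAA·CAA·ACC·ACC·ACC·CAA·CAA·ACC·CAA·CAB·CAA·ACC·ACC·ACC·CAA·CAA·ACC·CAA·CAA·ACC·CAA·CAA·CAA·ACC·ACC·CAA·ACC·ACC·ACC·CAA·CAA·CAA·ACC·ACC·CAA·ACC·ACC
    A ↦ CAA
    B ↦ CAB
    C ↦ ACC

A->CAA, B->CAB, C->ACC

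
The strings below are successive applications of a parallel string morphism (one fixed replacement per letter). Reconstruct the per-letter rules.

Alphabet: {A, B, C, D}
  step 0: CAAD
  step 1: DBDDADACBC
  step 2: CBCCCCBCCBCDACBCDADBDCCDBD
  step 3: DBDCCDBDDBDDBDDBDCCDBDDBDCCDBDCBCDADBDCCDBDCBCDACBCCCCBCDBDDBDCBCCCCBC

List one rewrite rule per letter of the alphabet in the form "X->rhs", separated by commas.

  step 2 ⇒ step 3: CBCCCCBCCBCDACBCDADBDCCDBD ⇒ DBD·CC·DBD·DBD·DBD·DBD·CC·DBD·DBD·CC·DBD·CBC·DA·DBD·CC·DBD·CBC·DA·CBC·CC·CBC·DBD·DBD·CBC·CC·CBC
    A ↦ DA
    B ↦ CC
    C ↦ DBD
    D ↦ CBC

A->DA, B->CC, C->DBD, D->CBC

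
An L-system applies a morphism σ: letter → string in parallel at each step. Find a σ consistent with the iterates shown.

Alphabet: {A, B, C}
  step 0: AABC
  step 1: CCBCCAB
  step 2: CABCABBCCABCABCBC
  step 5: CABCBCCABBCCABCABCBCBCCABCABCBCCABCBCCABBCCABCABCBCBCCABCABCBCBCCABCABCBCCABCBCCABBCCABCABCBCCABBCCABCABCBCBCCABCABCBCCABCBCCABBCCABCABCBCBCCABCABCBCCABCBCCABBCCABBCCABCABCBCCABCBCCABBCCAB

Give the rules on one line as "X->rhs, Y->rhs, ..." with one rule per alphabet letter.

  step 1 ⇒ step 2: CCBCCAB ⇒ CAB·CAB·BC·CAB·CAB·C·BC
    A ↦ C
    B ↦ BC
    C ↦ CAB

A->C, B->BC, C->CAB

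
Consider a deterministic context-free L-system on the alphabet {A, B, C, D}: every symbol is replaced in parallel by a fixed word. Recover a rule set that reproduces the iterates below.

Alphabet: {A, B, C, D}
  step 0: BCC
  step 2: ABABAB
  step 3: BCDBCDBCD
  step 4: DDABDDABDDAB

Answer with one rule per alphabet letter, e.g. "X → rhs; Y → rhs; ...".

  step 3 ⇒ step 4: BCDBCDBCD ⇒ D·D·AB·D·D·AB·D·D·AB
    B ↦ D
    C ↦ D
    D ↦ AB
  step 2 ⇒ step 3: ABABAB ⇒ BC·D·BC·D·BC·D
    A ↦ BC

A->BC, B->D, C->D, D->AB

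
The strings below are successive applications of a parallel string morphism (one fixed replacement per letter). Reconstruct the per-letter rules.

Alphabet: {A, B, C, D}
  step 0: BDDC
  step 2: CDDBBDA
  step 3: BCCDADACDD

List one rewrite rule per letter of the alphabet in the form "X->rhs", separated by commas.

  step 2 ⇒ step 3: CDDBBDA ⇒ B·C·C·DA·DA·C·DD
    A ↦ DD
    B ↦ DA
    C ↦ B
    D ↦ C

A->DD, B->DA, C->B, D->C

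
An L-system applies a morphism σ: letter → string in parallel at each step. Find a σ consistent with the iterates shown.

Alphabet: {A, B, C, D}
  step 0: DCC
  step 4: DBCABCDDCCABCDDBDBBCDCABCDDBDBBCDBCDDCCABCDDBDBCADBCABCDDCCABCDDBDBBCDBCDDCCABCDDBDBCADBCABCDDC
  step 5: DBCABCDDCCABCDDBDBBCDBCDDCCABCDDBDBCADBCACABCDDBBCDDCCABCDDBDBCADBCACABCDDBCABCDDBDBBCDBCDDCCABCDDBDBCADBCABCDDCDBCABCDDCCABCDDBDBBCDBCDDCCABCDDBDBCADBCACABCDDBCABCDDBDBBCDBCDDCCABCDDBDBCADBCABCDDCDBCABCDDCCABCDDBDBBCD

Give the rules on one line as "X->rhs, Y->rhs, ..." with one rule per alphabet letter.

  step 4 ⇒ step 5: DBCABCDDCCABCDDBDBBCDCABCDDBDBBCDBCDDCCABCDDBDBCADBCABCDDCCABCDDBDBBCDBCDDCCABCDDBDBCADBCABCDDC ⇒ DB·CA·BCD·DC·CA·BCD·DB·DB·BCD·BCD·DC·CA·BCD·DB·DB·CA·DB·CA·CA·BCD·DB·BCD·DC·CA·BCD·DB·DB·CA·DB·CA·CA·BCD·DB·CA·BCD·DB·DB·BCD·BCD·DC·CA·BCD·DB·DB·CA·DB·CA·BCD·DC·DB·CA·BCD·DC·CA·BCD·DB·DB·BCD·BCD·DC·CA·BCD·DB·DB·CA·DB·CA·CA·BCD·DB·CA·BCD·DB·DB·BCD·BCD·DC·CA·BCD·DB·DB·CA·DB·CA·BCD·DC·DB·CA·BCD·DC·CA·BCD·DB·DB·BCD
    A ↦ DC
    B ↦ CA
    C ↦ BCD
    D ↦ DB

A->DC, B->CA, C->BCD, D->DB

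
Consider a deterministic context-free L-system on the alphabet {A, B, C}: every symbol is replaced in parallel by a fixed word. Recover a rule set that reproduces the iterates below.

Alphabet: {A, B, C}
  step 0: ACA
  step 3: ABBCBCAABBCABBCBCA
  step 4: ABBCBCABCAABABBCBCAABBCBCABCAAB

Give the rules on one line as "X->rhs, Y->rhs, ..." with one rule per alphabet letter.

A->AB, B->BC, C->A

  step 3 ⇒ step 4: ABBCBCAABBCABBCBCA ⇒ AB·BC·BC·A·BC·A·AB·AB·BC·BC·A·AB·BC·BC·A·BC·A·AB
    A ↦ AB
    B ↦ BC
    C ↦ A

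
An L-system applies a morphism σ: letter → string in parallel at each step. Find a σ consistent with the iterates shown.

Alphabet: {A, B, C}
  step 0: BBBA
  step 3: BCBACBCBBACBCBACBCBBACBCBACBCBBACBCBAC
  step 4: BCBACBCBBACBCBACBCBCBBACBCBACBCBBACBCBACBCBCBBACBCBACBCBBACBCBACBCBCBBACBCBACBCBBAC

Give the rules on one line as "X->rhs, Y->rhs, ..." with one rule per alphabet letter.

A->B, B->BC, C->BAC

  step 3 ⇒ step 4: BCBACBCBBACBCBACBCBBACBCBACBCBBACBCBAC ⇒ BC·BAC·BC·B·BAC·BC·BAC·BC·BC·B·BAC·BC·BAC·BC·B·BAC·BC·BAC·BC·BC·B·BAC·BC·BAC·BC·B·BAC·BC·BAC·BC·BC·B·BAC·BC·BAC·BC·B·BAC
    A ↦ B
    B ↦ BC
    C ↦ BAC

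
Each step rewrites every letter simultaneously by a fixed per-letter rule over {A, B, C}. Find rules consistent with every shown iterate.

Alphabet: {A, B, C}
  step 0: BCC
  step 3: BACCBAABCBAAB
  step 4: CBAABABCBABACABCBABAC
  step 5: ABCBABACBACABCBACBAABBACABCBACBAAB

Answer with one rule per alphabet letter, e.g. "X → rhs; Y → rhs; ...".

A->BA, B->C, C->AB

  step 4 ⇒ step 5: CBAABABCBABACABCBABAC ⇒ AB·C·BA·BA·C·BA·C·AB·C·BA·C·BA·AB·BA·C·AB·C·BA·C·BA·AB
    A ↦ BA
    B ↦ C
    C ↦ AB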